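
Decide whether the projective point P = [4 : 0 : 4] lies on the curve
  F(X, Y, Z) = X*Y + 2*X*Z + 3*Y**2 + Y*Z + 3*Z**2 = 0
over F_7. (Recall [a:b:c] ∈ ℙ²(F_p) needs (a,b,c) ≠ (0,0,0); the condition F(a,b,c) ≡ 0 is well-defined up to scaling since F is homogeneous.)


F(4,0,4) ≡ 3 (mod 7); P is NOT on the curve.

Evaluate F(4, 0, 4) term-by-term (mod 7).
  X*Y ↦ 1·4·0·1 = 0
  2*X*Z ↦ 2·4·1·4 = 32
  3*Y**2 ↦ 3·1·0·1 = 0
  Y*Z ↦ 1·1·0·4 = 0
  3*Z**2 ↦ 3·1·1·16 = 48
Sum: F(4, 0, 4) = (0) + (32) + (0) + (0) + (48) = 80.
Reducing mod 7: 80 ≡ 3 (mod 7).
Since F(a, b, c) ≡ 3 ≠ 0 (mod 7), P does NOT lie on the curve.


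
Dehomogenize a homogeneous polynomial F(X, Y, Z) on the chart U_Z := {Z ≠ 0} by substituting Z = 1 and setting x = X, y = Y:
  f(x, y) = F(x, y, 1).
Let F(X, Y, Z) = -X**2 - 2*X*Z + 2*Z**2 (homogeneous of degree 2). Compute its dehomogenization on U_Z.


f(x, y) = -x**2 - 2*x + 2

On U_Z we set Z = 1. Each monomial c·X^i·Y^j·Z^k in F becomes c·x^i·y^j·1^k = c·x^i·y^j.
Substituting Z = 1: F(X, Y, 1) = -x**2 - 2*x + 2.
Note: deg(f) ≤ deg(F) = 2; strict inequality happens when F is divisible by Z (lost terms).


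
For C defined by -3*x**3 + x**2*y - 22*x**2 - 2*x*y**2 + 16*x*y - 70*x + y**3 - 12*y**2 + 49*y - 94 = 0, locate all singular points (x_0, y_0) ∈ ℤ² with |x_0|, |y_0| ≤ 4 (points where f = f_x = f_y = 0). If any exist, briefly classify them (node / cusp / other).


Singular points: {(-2, 3)}; classification: node.

Compute partial derivatives:
  f_x = -9*x**2 + 2*x*y - 44*x - 2*y**2 + 16*y - 70.
  f_y = x**2 - 4*x*y + 16*x + 3*y**2 - 24*y + 49.
Scan x_0 ∈ {−4, ..., 4}. For each x_0, f_y(x_0, y) is a polynomial in y; find its integer roots y ∈ {−4, ..., 4}, then test f_x and f at those candidates.
  x = -4: f_y(-4, y) = 3*y**2 - 8*y + 1; no integer root y with |y| ≤ 4.
  x = -3: f_y(-3, y) = 3*y**2 - 12*y + 10; no integer root y with |y| ≤ 4.
  x = -2: f_y(-2, y) = 3*y**2 - 16*y + 21; vanishes at y ∈ {3}. (-2, 3): f_x = 0, f = 0 — SINGULAR.
  x = -1: f_y(-1, y) = 3*y**2 - 20*y + 34; no integer root y with |y| ≤ 4.
  x = 0: f_y(0, y) = 3*y**2 - 24*y + 49; no integer root y with |y| ≤ 4.
  x = 1: f_y(1, y) = 3*y**2 - 28*y + 66; no integer root y with |y| ≤ 4.
  x = 2: f_y(2, y) = 3*y**2 - 32*y + 85; no integer root y with |y| ≤ 4.
  x = 3: f_y(3, y) = 3*y**2 - 36*y + 106; no integer root y with |y| ≤ 4.
  x = 4: f_y(4, y) = 3*y**2 - 40*y + 129; no integer root y with |y| ≤ 4.
Only singular point on the grid: (-2, 3).
Classify: substitute x = -2 + u, y = 3 + v and expand: f = -3*u**3 + u**2*v - u**2 - 2*u*v**2 + v**3 + v**2.
No constant or linear terms (consistent with a singular point). Quadratic part: -u**2 + v**2. Cubic part: -3*u**3 + u**2*v - 2*u*v**2 + v**3.
The quadratic part v**2 - u**2 = (v − u)(v + u) splits into two distinct linear factors, so there are two distinct tangent lines y − 3 = ±(x − -2) — this is a node (ordinary double point).
Classification: node.


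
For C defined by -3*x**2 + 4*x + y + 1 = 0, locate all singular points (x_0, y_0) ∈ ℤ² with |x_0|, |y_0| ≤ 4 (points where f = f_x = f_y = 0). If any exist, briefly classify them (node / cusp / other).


No singular points in the scanned grid; C is smooth there.

Compute partial derivatives:
  f_x = 4 - 6*x.
  f_y = 1.
f_y = 1 is a nonzero constant, so f_y never vanishes: no point (x, y) can satisfy f = f_x = f_y = 0. In particular no (x, y) ∈ {−4, ..., 4}² is singular; the curve is smooth.


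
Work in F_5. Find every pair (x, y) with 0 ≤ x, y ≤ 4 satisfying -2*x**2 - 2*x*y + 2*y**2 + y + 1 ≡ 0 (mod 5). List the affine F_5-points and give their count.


Affine F_5-points: {(1, 1), (1, 2), (2, 2), (3, 1), (3, 4)}; count = 5.

For each of the 25 pairs (x, y) ∈ F_5², evaluate f(x, y) mod 5. Record the zeros.
  x = 0: [0↦1, 1↦4, 2↦1, 3↦2, 4↦2]  zeros at y ∈ ∅
  x = 1: [0↦4, 1↦0, 2↦0, 3↦4, 4↦2]  zeros at y ∈ {1, 2}
  x = 2: [0↦3, 1↦2, 2↦0, 3↦2, 4↦3]  zeros at y ∈ {2}
  x = 3: [0↦3, 1↦0, 2↦1, 3↦1, 4↦0]  zeros at y ∈ {1, 4}
  x = 4: [0↦4, 1↦4, 2↦3, 3↦1, 4↦3]  zeros at y ∈ ∅
Collecting zeros: affine points = {(1, 1), (1, 2), (2, 2), (3, 1), (3, 4)}.
Total count |C(F_5)_aff| = 5.


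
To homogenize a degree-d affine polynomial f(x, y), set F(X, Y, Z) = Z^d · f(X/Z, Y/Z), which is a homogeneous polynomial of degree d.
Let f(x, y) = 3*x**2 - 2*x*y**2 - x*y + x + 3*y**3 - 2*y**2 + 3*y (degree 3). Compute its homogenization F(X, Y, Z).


F(X, Y, Z) = 3*X**2*Z - 2*X*Y**2 - X*Y*Z + X*Z**2 + 3*Y**3 - 2*Y**2*Z + 3*Y*Z**2

deg(f) = 3.
Substitute x = X/Z, y = Y/Z into f, then multiply by Z^3.
  monomial 3·x^2·y^0 ↦ 3·X^2·Y^0·Z^1.
  monomial -2·x^1·y^2 ↦ -2·X^1·Y^2·Z^0.
  monomial -1·x^1·y^1 ↦ -1·X^1·Y^1·Z^1.
  monomial 1·x^1·y^0 ↦ 1·X^1·Y^0·Z^2.
  monomial 3·x^0·y^3 ↦ 3·X^0·Y^3·Z^0.
  monomial -2·x^0·y^2 ↦ -2·X^0·Y^2·Z^1.
  monomial 3·x^0·y^1 ↦ 3·X^0·Y^1·Z^2.
Collecting: F(X, Y, Z) = 3*X**2*Z - 2*X*Y**2 - X*Y*Z + X*Z**2 + 3*Y**3 - 2*Y**2*Z + 3*Y*Z**2.


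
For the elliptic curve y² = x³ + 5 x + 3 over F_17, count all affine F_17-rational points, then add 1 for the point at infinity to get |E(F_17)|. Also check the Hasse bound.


Affine points = {(1, 3), (1, 14), (2, 2), (2, 15), (4, 6), (4, 11), (5, 0), (10, 4), (10, 13), (13, 2), (13, 15), (15, 6), (15, 11)}; affine count = 13; |E(F_17)| = 14.

Discriminant check: Δ ∝ 4a³ + 27b² = 4·5³ + 27·3² = 4·125 + 27·9 ≡ 12 (mod 17). Nonzero ⇒ E is nonsingular.
For each x ∈ F_17, compute rhs = x³ + 5·x + 3 mod 17, then count y ∈ F_17 with y² ≡ rhs.
  x = 0: rhs = 3, matching y values: none (0 points).
  x = 1: rhs = 9, matching y values: 3, 14 (2 points).
  x = 2: rhs = 4, matching y values: 2, 15 (2 points).
  x = 3: rhs = 11, matching y values: none (0 points).
  x = 4: rhs = 2, matching y values: 6, 11 (2 points).
  x = 5: rhs = 0, matching y values: 0 (1 points).
  x = 6: rhs = 11, matching y values: none (0 points).
  x = 7: rhs = 7, matching y values: none (0 points).
  x = 8: rhs = 11, matching y values: none (0 points).
  x = 9: rhs = 12, matching y values: none (0 points).
  x = 10: rhs = 16, matching y values: 4, 13 (2 points).
  x = 11: rhs = 12, matching y values: none (0 points).
  x = 12: rhs = 6, matching y values: none (0 points).
  x = 13: rhs = 4, matching y values: 2, 15 (2 points).
  x = 14: rhs = 12, matching y values: none (0 points).
  x = 15: rhs = 2, matching y values: 6, 11 (2 points).
  x = 16: rhs = 14, matching y values: none (0 points).
Total affine count: 13.
Full point count |E(F_17)| = 13 + 1 = 14.
Hasse bound: |14 − (17+1)| = |-4| = 4 ≤ 2√17 ≈ 8.2462 ✓.


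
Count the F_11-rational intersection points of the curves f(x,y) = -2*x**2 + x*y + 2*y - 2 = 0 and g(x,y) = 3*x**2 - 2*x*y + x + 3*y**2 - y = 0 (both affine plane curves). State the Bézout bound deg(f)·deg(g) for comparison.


Common zeros: {(7, 5)}; count = 1; Bézout bound = 4.

deg(f) = 2, deg(g) = 2, so Bézout bound = 4.
Scan x ∈ F_11. For each x, list the y ∈ F_11 with f(x, y) ≡ 0 and those with g(x, y) ≡ 0 (mod 11); the common zeros in that column are the intersection.
  x = 0: f ≡ 0 at y ∈ {1}; g ≡ 0 at y ∈ {0, 4}; common: ∅.
  x = 1: f ≡ 0 at y ∈ {5}; g ≡ 0 at y ∈ {3, 9}; common: ∅.
  x = 2: f ≡ 0 at y ∈ {8}; g ≡ 0 at y ∈ {10}; common: ∅.
  x = 3: f ≡ 0 at y ∈ {4}; g ≡ 0 at y ∈ ∅; common: ∅.
  x = 4: f ≡ 0 at y ∈ {2}; g ≡ 0 at y ∈ ∅; common: ∅.
  x = 5: f ≡ 0 at y ∈ {9}; g ≡ 0 at y ∈ ∅; common: ∅.
  x = 6: f ≡ 0 at y ∈ {1}; g ≡ 0 at y ∈ {4}; common: ∅.
  x = 7: f ≡ 0 at y ∈ {5}; g ≡ 0 at y ∈ {0, 5}; common: {5}.
  x = 8: f ≡ 0 at y ∈ {2}; g ≡ 0 at y ∈ {3, 10}; common: ∅.
  x = 9: f ≡ 0 at y ∈ ∅; g ≡ 0 at y ∈ ∅; common: ∅.
  x = 10: f ≡ 0 at y ∈ {4}; g ≡ 0 at y ∈ ∅; common: ∅.
Collecting: common zeros = {(7, 5)}, so the count is 1.
Comparison with the Bézout bound: 1 ≤ 4 = deg(f)·deg(g), as expected for curves with no common component (the affine F_11-count falls short of the bound because intersections may lie at infinity, over extension fields, or carry multiplicity).


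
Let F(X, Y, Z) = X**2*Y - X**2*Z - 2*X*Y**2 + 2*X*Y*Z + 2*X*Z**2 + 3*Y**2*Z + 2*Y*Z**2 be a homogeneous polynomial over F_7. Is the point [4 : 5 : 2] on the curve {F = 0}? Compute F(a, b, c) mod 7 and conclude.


F(4,5,2) ≡ 3 (mod 7); P is NOT on the curve.

Evaluate F(4, 5, 2) term-by-term (mod 7).
  X**2*Y ↦ 1·16·5·1 = 80
  -X**2*Z ↦ -1·16·1·2 = -32
  -2*X*Y**2 ↦ -2·4·25·1 = -200
  2*X*Y*Z ↦ 2·4·5·2 = 80
  2*X*Z**2 ↦ 2·4·1·4 = 32
  3*Y**2*Z ↦ 3·1·25·2 = 150
  2*Y*Z**2 ↦ 2·1·5·4 = 40
Sum: F(4, 5, 2) = (80) + (-32) + (-200) + (80) + (32) + (150) + (40) = 150.
Reducing mod 7: 150 ≡ 3 (mod 7).
Since F(a, b, c) ≡ 3 ≠ 0 (mod 7), P does NOT lie on the curve.


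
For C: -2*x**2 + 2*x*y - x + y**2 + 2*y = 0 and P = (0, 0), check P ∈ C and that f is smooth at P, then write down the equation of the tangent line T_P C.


Tangent line at P: -x + 2*y = 0.

Step 1: f(0, 0) = 0, so P lies on C.
Step 2: partial derivatives
  f_x(x, y) = -4*x + 2*y - 1, f_y(x, y) = 2*x + 2*y + 2.
  f_x(P) = -1, f_y(P) = 2 (gradient nonzero, so P is smooth).
Step 3: tangent line at P: -1·(x − 0) + 2·(y − 0) = 0.
Expanding: -x + 2*y = 0.


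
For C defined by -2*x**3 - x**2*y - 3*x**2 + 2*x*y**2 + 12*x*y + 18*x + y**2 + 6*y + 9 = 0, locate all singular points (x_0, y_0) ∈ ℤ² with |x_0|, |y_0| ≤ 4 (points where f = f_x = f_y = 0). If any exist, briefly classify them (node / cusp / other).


Singular points: {(0, -3)}; classification: cusp.

Compute partial derivatives:
  f_x = -6*x**2 - 2*x*y - 6*x + 2*y**2 + 12*y + 18.
  f_y = -x**2 + 4*x*y + 12*x + 2*y + 6.
Scan x_0 ∈ {−4, ..., 4}. For each x_0, f_y(x_0, y) is a polynomial in y; find its integer roots y ∈ {−4, ..., 4}, then test f_x and f at those candidates.
  x = -4: f_y(-4, y) = -14*y - 58; no integer root y with |y| ≤ 4.
  x = -3: f_y(-3, y) = -10*y - 39; no integer root y with |y| ≤ 4.
  x = -2: f_y(-2, y) = -6*y - 22; no integer root y with |y| ≤ 4.
  x = -1: f_y(-1, y) = -2*y - 7; no integer root y with |y| ≤ 4.
  x = 0: f_y(0, y) = 2*y + 6; vanishes at y ∈ {-3}. (0, -3): f_x = 0, f = 0 — SINGULAR.
  x = 1: f_y(1, y) = 6*y + 17; no integer root y with |y| ≤ 4.
  x = 2: f_y(2, y) = 10*y + 26; no integer root y with |y| ≤ 4.
  x = 3: f_y(3, y) = 14*y + 33; no integer root y with |y| ≤ 4.
  x = 4: f_y(4, y) = 18*y + 38; no integer root y with |y| ≤ 4.
Only singular point on the grid: (0, -3).
Classify: substitute x = 0 + u, y = -3 + v and expand: f = -2*u**3 - u**2*v + 2*u*v**2 + v**2.
No constant or linear terms (consistent with a singular point). Quadratic part: v**2. Cubic part: -2*u**3 - u**2*v + 2*u*v**2.
The quadratic part v**2 is a perfect square, so there is a single (double) tangent line v = 0, i.e. y = -3. Restricting the cubic part to that line (v = 0) leaves -2*u**3 ≠ 0, so f is not divisible by v and the branch is v² ≈ 2*u**3 to lowest order — this is a cusp.
Classification: cusp.


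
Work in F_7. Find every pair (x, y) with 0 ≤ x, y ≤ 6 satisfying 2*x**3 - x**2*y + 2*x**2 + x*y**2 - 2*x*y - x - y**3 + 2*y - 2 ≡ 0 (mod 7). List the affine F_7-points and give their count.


Affine F_7-points: {(1, 1), (2, 3), (3, 1), (3, 3), (3, 6), (4, 0), (6, 1), (6, 2), (6, 3)}; count = 9.

For each of the 49 pairs (x, y) ∈ F_7², evaluate f(x, y) mod 7. Record the zeros.
  x = 0: [0↦5, 1↦6, 2↦1, 3↦5, 4↦5, 5↦2, 6↦4]  zeros at y ∈ ∅
  x = 1: [0↦1, 1↦0, 2↦2, 3↦1, 4↦5, 5↦1, 6↦4]  zeros at y ∈ {1}
  x = 2: [0↦6, 1↦1, 2↦1, 3↦0, 4↦6, 5↦6, 6↦1]  zeros at y ∈ {3}
  x = 3: [0↦4, 1↦0, 2↦3, 3↦0, 4↦6, 5↦1, 6↦0]  zeros at y ∈ {1, 3, 6}
  x = 4: [0↦0, 1↦2, 2↦6, 3↦6, 4↦3, 5↦5, 6↦6]  zeros at y ∈ {0}
  x = 5: [0↦6, 1↦5, 2↦1, 3↦2, 4↦2, 5↦2, 6↦3]  zeros at y ∈ ∅
  x = 6: [0↦6, 1↦0, 2↦0, 3↦0, 4↦1, 5↦4, 6↦3]  zeros at y ∈ {1, 2, 3}
Collecting zeros: affine points = {(1, 1), (2, 3), (3, 1), (3, 3), (3, 6), (4, 0), (6, 1), (6, 2), (6, 3)}.
Total count |C(F_7)_aff| = 9.


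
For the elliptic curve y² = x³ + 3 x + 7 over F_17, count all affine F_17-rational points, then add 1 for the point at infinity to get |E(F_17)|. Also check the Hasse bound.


Affine points = {(2, 2), (2, 15), (3, 3), (3, 14), (4, 7), (4, 10), (8, 4), (8, 13), (9, 7), (9, 10), (10, 0), (13, 4), (13, 13)}; affine count = 13; |E(F_17)| = 14.

Discriminant check: Δ ∝ 4a³ + 27b² = 4·3³ + 27·7² = 4·27 + 27·49 ≡ 3 (mod 17). Nonzero ⇒ E is nonsingular.
For each x ∈ F_17, compute rhs = x³ + 3·x + 7 mod 17, then count y ∈ F_17 with y² ≡ rhs.
  x = 0: rhs = 7, matching y values: none (0 points).
  x = 1: rhs = 11, matching y values: none (0 points).
  x = 2: rhs = 4, matching y values: 2, 15 (2 points).
  x = 3: rhs = 9, matching y values: 3, 14 (2 points).
  x = 4: rhs = 15, matching y values: 7, 10 (2 points).
  x = 5: rhs = 11, matching y values: none (0 points).
  x = 6: rhs = 3, matching y values: none (0 points).
  x = 7: rhs = 14, matching y values: none (0 points).
  x = 8: rhs = 16, matching y values: 4, 13 (2 points).
  x = 9: rhs = 15, matching y values: 7, 10 (2 points).
  x = 10: rhs = 0, matching y values: 0 (1 points).
  x = 11: rhs = 11, matching y values: none (0 points).
  x = 12: rhs = 3, matching y values: none (0 points).
  x = 13: rhs = 16, matching y values: 4, 13 (2 points).
  x = 14: rhs = 5, matching y values: none (0 points).
  x = 15: rhs = 10, matching y values: none (0 points).
  x = 16: rhs = 3, matching y values: none (0 points).
Total affine count: 13.
Full point count |E(F_17)| = 13 + 1 = 14.
Hasse bound: |14 − (17+1)| = |-4| = 4 ≤ 2√17 ≈ 8.2462 ✓.


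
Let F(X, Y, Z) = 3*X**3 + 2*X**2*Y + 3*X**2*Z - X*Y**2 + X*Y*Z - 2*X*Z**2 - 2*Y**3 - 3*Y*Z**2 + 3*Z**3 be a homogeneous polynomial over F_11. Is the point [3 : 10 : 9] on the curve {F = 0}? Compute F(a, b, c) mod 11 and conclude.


F(3,10,9) ≡ 0 (mod 11); P is on the curve.

Evaluate F(3, 10, 9) term-by-term (mod 11).
  3*X**3 ↦ 3·27·1·1 = 81
  2*X**2*Y ↦ 2·9·10·1 = 180
  3*X**2*Z ↦ 3·9·1·9 = 243
  -X*Y**2 ↦ -1·3·100·1 = -300
  X*Y*Z ↦ 1·3·10·9 = 270
  -2*X*Z**2 ↦ -2·3·1·81 = -486
  -2*Y**3 ↦ -2·1·1000·1 = -2000
  -3*Y*Z**2 ↦ -3·1·10·81 = -2430
  3*Z**3 ↦ 3·1·1·729 = 2187
Sum: F(3, 10, 9) = (81) + (180) + (243) + (-300) + (270) + (-486) + (-2000) + (-2430) + (2187) = -2255.
Reducing mod 11: -2255 ≡ 0 (mod 11).
Since F(a, b, c) ≡ 0 (mod 11), P lies on the curve.


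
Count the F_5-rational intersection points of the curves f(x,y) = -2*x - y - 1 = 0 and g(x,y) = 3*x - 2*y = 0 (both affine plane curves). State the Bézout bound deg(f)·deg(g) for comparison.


Common zeros: {(4, 1)}; count = 1; Bézout bound = 1.

deg(f) = 1, deg(g) = 1, so Bézout bound = 1.
Scan x ∈ F_5. For each x, list the y ∈ F_5 with f(x, y) ≡ 0 and those with g(x, y) ≡ 0 (mod 5); the common zeros in that column are the intersection.
  x = 0: f ≡ 0 at y ∈ {4}; g ≡ 0 at y ∈ {0}; common: ∅.
  x = 1: f ≡ 0 at y ∈ {2}; g ≡ 0 at y ∈ {4}; common: ∅.
  x = 2: f ≡ 0 at y ∈ {0}; g ≡ 0 at y ∈ {3}; common: ∅.
  x = 3: f ≡ 0 at y ∈ {3}; g ≡ 0 at y ∈ {2}; common: ∅.
  x = 4: f ≡ 0 at y ∈ {1}; g ≡ 0 at y ∈ {1}; common: {1}.
Collecting: common zeros = {(4, 1)}, so the count is 1.
Comparison with the Bézout bound: 1 ≤ 1 = deg(f)·deg(g), as expected for curves with no common component (the bound is attained).


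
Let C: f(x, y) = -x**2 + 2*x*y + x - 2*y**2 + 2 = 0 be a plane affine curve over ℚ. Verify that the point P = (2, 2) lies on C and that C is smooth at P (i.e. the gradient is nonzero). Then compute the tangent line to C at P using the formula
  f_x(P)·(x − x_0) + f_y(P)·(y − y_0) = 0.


Tangent line at P: x - 4*y + 6 = 0.

Step 1: f(2, 2) = 0, so P lies on C.
Step 2: partial derivatives
  f_x(x, y) = -2*x + 2*y + 1, f_y(x, y) = 2*x - 4*y.
  f_x(P) = 1, f_y(P) = -4 (gradient nonzero, so P is smooth).
Step 3: tangent line at P: 1·(x − 2) + -4·(y − 2) = 0.
Expanding: x - 4*y + 6 = 0.


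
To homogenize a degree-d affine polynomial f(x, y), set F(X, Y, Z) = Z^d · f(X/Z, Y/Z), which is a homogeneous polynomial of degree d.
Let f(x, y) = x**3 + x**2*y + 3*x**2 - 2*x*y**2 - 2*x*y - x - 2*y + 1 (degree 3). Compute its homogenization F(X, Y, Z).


F(X, Y, Z) = X**3 + X**2*Y + 3*X**2*Z - 2*X*Y**2 - 2*X*Y*Z - X*Z**2 - 2*Y*Z**2 + Z**3

deg(f) = 3.
Substitute x = X/Z, y = Y/Z into f, then multiply by Z^3.
  monomial 1·x^3·y^0 ↦ 1·X^3·Y^0·Z^0.
  monomial 1·x^2·y^1 ↦ 1·X^2·Y^1·Z^0.
  monomial 3·x^2·y^0 ↦ 3·X^2·Y^0·Z^1.
  monomial -2·x^1·y^2 ↦ -2·X^1·Y^2·Z^0.
  monomial -2·x^1·y^1 ↦ -2·X^1·Y^1·Z^1.
  monomial -1·x^1·y^0 ↦ -1·X^1·Y^0·Z^2.
  monomial -2·x^0·y^1 ↦ -2·X^0·Y^1·Z^2.
  monomial 1·x^0·y^0 ↦ 1·X^0·Y^0·Z^3.
Collecting: F(X, Y, Z) = X**3 + X**2*Y + 3*X**2*Z - 2*X*Y**2 - 2*X*Y*Z - X*Z**2 - 2*Y*Z**2 + Z**3.


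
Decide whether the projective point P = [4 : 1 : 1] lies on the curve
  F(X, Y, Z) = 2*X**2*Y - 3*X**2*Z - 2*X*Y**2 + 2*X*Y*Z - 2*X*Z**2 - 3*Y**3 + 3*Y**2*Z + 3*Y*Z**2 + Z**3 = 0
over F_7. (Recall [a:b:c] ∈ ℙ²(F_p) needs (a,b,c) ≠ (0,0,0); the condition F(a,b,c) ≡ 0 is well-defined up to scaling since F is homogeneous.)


F(4,1,1) ≡ 1 (mod 7); P is NOT on the curve.

Evaluate F(4, 1, 1) term-by-term (mod 7).
  2*X**2*Y ↦ 2·16·1·1 = 32
  -3*X**2*Z ↦ -3·16·1·1 = -48
  -2*X*Y**2 ↦ -2·4·1·1 = -8
  2*X*Y*Z ↦ 2·4·1·1 = 8
  -2*X*Z**2 ↦ -2·4·1·1 = -8
  -3*Y**3 ↦ -3·1·1·1 = -3
  3*Y**2*Z ↦ 3·1·1·1 = 3
  3*Y*Z**2 ↦ 3·1·1·1 = 3
  Z**3 ↦ 1·1·1·1 = 1
Sum: F(4, 1, 1) = (32) + (-48) + (-8) + (8) + (-8) + (-3) + (3) + (3) + (1) = -20.
Reducing mod 7: -20 ≡ 1 (mod 7).
Since F(a, b, c) ≡ 1 ≠ 0 (mod 7), P does NOT lie on the curve.


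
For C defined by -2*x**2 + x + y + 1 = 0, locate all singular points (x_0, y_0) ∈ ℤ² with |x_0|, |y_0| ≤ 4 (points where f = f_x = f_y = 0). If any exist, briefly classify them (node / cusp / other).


No singular points in the scanned grid; C is smooth there.

Compute partial derivatives:
  f_x = 1 - 4*x.
  f_y = 1.
f_y = 1 is a nonzero constant, so f_y never vanishes: no point (x, y) can satisfy f = f_x = f_y = 0. In particular no (x, y) ∈ {−4, ..., 4}² is singular; the curve is smooth.


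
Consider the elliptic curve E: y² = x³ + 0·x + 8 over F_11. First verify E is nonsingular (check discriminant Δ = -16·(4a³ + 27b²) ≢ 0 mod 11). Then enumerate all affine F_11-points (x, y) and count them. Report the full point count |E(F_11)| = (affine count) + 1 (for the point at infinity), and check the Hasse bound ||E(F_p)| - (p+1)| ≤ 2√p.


Affine points = {(1, 3), (1, 8), (2, 4), (2, 7), (5, 1), (5, 10), (6, 2), (6, 9), (8, 5), (8, 6), (9, 0)}; affine count = 11; |E(F_11)| = 12.

Discriminant check: Δ ∝ 4a³ + 27b² = 4·0³ + 27·8² = 4·0 + 27·64 ≡ 1 (mod 11). Nonzero ⇒ E is nonsingular.
For each x ∈ F_11, compute rhs = x³ + 0·x + 8 mod 11, then count y ∈ F_11 with y² ≡ rhs.
  x = 0: rhs = 8, matching y values: none (0 points).
  x = 1: rhs = 9, matching y values: 3, 8 (2 points).
  x = 2: rhs = 5, matching y values: 4, 7 (2 points).
  x = 3: rhs = 2, matching y values: none (0 points).
  x = 4: rhs = 6, matching y values: none (0 points).
  x = 5: rhs = 1, matching y values: 1, 10 (2 points).
  x = 6: rhs = 4, matching y values: 2, 9 (2 points).
  x = 7: rhs = 10, matching y values: none (0 points).
  x = 8: rhs = 3, matching y values: 5, 6 (2 points).
  x = 9: rhs = 0, matching y values: 0 (1 points).
  x = 10: rhs = 7, matching y values: none (0 points).
Total affine count: 11.
Full point count |E(F_11)| = 11 + 1 = 12.
Hasse bound: |12 − (11+1)| = |0| = 0 ≤ 2√11 ≈ 6.6332 ✓.


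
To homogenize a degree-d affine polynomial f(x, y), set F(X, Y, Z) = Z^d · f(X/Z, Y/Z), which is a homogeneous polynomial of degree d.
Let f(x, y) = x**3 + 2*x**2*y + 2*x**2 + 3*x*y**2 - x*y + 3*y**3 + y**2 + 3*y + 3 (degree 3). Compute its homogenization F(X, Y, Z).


F(X, Y, Z) = X**3 + 2*X**2*Y + 2*X**2*Z + 3*X*Y**2 - X*Y*Z + 3*Y**3 + Y**2*Z + 3*Y*Z**2 + 3*Z**3

deg(f) = 3.
Substitute x = X/Z, y = Y/Z into f, then multiply by Z^3.
  monomial 1·x^3·y^0 ↦ 1·X^3·Y^0·Z^0.
  monomial 2·x^2·y^1 ↦ 2·X^2·Y^1·Z^0.
  monomial 2·x^2·y^0 ↦ 2·X^2·Y^0·Z^1.
  monomial 3·x^1·y^2 ↦ 3·X^1·Y^2·Z^0.
  monomial -1·x^1·y^1 ↦ -1·X^1·Y^1·Z^1.
  monomial 3·x^0·y^3 ↦ 3·X^0·Y^3·Z^0.
  monomial 1·x^0·y^2 ↦ 1·X^0·Y^2·Z^1.
  monomial 3·x^0·y^1 ↦ 3·X^0·Y^1·Z^2.
  monomial 3·x^0·y^0 ↦ 3·X^0·Y^0·Z^3.
Collecting: F(X, Y, Z) = X**3 + 2*X**2*Y + 2*X**2*Z + 3*X*Y**2 - X*Y*Z + 3*Y**3 + Y**2*Z + 3*Y*Z**2 + 3*Z**3.


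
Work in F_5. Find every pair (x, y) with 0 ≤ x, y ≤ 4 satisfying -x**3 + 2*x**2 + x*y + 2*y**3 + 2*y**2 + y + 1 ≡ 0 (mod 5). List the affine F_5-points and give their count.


Affine F_5-points: {(0, 4), (1, 2), (1, 3), (1, 4), (3, 1)}; count = 5.

For each of the 25 pairs (x, y) ∈ F_5², evaluate f(x, y) mod 5. Record the zeros.
  x = 0: [0↦1, 1↦1, 2↦2, 3↦1, 4↦0]  zeros at y ∈ {4}
  x = 1: [0↦2, 1↦3, 2↦0, 3↦0, 4↦0]  zeros at y ∈ {2, 3, 4}
  x = 2: [0↦1, 1↦3, 2↦1, 3↦2, 4↦3]  zeros at y ∈ ∅
  x = 3: [0↦2, 1↦0, 2↦4, 3↦1, 4↦3]  zeros at y ∈ {1}
  x = 4: [0↦4, 1↦3, 2↦3, 3↦1, 4↦4]  zeros at y ∈ ∅
Collecting zeros: affine points = {(0, 4), (1, 2), (1, 3), (1, 4), (3, 1)}.
Total count |C(F_5)_aff| = 5.


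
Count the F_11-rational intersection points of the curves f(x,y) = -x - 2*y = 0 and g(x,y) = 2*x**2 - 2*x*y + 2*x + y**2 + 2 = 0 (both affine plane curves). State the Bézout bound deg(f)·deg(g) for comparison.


Common zeros: {(9, 1)}; count = 1; Bézout bound = 2.

deg(f) = 1, deg(g) = 2, so Bézout bound = 2.
Scan x ∈ F_11. For each x, list the y ∈ F_11 with f(x, y) ≡ 0 and those with g(x, y) ≡ 0 (mod 11); the common zeros in that column are the intersection.
  x = 0: f ≡ 0 at y ∈ {0}; g ≡ 0 at y ∈ {3, 8}; common: ∅.
  x = 1: f ≡ 0 at y ∈ {5}; g ≡ 0 at y ∈ ∅; common: ∅.
  x = 2: f ≡ 0 at y ∈ {10}; g ≡ 0 at y ∈ {1, 3}; common: ∅.
  x = 3: f ≡ 0 at y ∈ {4}; g ≡ 0 at y ∈ {7, 10}; common: ∅.
  x = 4: f ≡ 0 at y ∈ {9}; g ≡ 0 at y ∈ ∅; common: ∅.
  x = 5: f ≡ 0 at y ∈ {3}; g ≡ 0 at y ∈ ∅; common: ∅.
  x = 6: f ≡ 0 at y ∈ {8}; g ≡ 0 at y ∈ {2, 10}; common: ∅.
  x = 7: f ≡ 0 at y ∈ {2}; g ≡ 0 at y ∈ {6, 8}; common: ∅.
  x = 8: f ≡ 0 at y ∈ {7}; g ≡ 0 at y ∈ ∅; common: ∅.
  x = 9: f ≡ 0 at y ∈ {1}; g ≡ 0 at y ∈ {1, 6}; common: {1}.
  x = 10: f ≡ 0 at y ∈ {6}; g ≡ 0 at y ∈ ∅; common: ∅.
Collecting: common zeros = {(9, 1)}, so the count is 1.
Comparison with the Bézout bound: 1 ≤ 2 = deg(f)·deg(g), as expected for curves with no common component (the affine F_11-count falls short of the bound because intersections may lie at infinity, over extension fields, or carry multiplicity).


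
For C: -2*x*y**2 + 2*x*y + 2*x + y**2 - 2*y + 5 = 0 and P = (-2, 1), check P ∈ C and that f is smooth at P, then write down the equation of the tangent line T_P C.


Tangent line at P: 2*x + 4*y = 0.

Step 1: f(-2, 1) = 0, so P lies on C.
Step 2: partial derivatives
  f_x(x, y) = -2*y**2 + 2*y + 2, f_y(x, y) = -4*x*y + 2*x + 2*y - 2.
  f_x(P) = 2, f_y(P) = 4 (gradient nonzero, so P is smooth).
Step 3: tangent line at P: 2·(x − -2) + 4·(y − 1) = 0.
Expanding: 2*x + 4*y = 0.


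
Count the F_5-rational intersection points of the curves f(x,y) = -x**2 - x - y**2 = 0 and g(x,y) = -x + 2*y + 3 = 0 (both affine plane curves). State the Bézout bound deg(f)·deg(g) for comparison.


Common zeros: {(2, 2)}; count = 1; Bézout bound = 2.

deg(f) = 2, deg(g) = 1, so Bézout bound = 2.
Scan x ∈ F_5. For each x, list the y ∈ F_5 with f(x, y) ≡ 0 and those with g(x, y) ≡ 0 (mod 5); the common zeros in that column are the intersection.
  x = 0: f ≡ 0 at y ∈ {0}; g ≡ 0 at y ∈ {1}; common: ∅.
  x = 1: f ≡ 0 at y ∈ ∅; g ≡ 0 at y ∈ {4}; common: ∅.
  x = 2: f ≡ 0 at y ∈ {2, 3}; g ≡ 0 at y ∈ {2}; common: {2}.
  x = 3: f ≡ 0 at y ∈ ∅; g ≡ 0 at y ∈ {0}; common: ∅.
  x = 4: f ≡ 0 at y ∈ {0}; g ≡ 0 at y ∈ {3}; common: ∅.
Collecting: common zeros = {(2, 2)}, so the count is 1.
Comparison with the Bézout bound: 1 ≤ 2 = deg(f)·deg(g), as expected for curves with no common component (the affine F_5-count falls short of the bound because intersections may lie at infinity, over extension fields, or carry multiplicity).


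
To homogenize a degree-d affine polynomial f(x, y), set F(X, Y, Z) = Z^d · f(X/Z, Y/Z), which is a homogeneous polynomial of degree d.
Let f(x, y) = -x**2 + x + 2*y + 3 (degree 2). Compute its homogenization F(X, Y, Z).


F(X, Y, Z) = -X**2 + X*Z + 2*Y*Z + 3*Z**2

deg(f) = 2.
Substitute x = X/Z, y = Y/Z into f, then multiply by Z^2.
  monomial -1·x^2·y^0 ↦ -1·X^2·Y^0·Z^0.
  monomial 1·x^1·y^0 ↦ 1·X^1·Y^0·Z^1.
  monomial 2·x^0·y^1 ↦ 2·X^0·Y^1·Z^1.
  monomial 3·x^0·y^0 ↦ 3·X^0·Y^0·Z^2.
Collecting: F(X, Y, Z) = -X**2 + X*Z + 2*Y*Z + 3*Z**2.


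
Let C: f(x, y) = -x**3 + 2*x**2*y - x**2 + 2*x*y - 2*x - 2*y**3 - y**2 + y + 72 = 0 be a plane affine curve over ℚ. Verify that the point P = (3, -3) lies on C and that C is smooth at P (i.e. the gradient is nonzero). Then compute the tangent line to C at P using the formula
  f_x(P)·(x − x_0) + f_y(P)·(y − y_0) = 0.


Tangent line at P: -77*x - 23*y + 162 = 0.

Step 1: f(3, -3) = 0, so P lies on C.
Step 2: partial derivatives
  f_x(x, y) = -3*x**2 + 4*x*y - 2*x + 2*y - 2, f_y(x, y) = 2*x**2 + 2*x - 6*y**2 - 2*y + 1.
  f_x(P) = -77, f_y(P) = -23 (gradient nonzero, so P is smooth).
Step 3: tangent line at P: -77·(x − 3) + -23·(y − -3) = 0.
Expanding: -77*x - 23*y + 162 = 0.


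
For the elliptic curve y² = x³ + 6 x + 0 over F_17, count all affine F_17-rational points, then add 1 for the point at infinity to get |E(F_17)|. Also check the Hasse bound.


Affine points = {(0, 0), (5, 6), (5, 11), (8, 4), (8, 13), (9, 1), (9, 16), (12, 7), (12, 10)}; affine count = 9; |E(F_17)| = 10.

Discriminant check: Δ ∝ 4a³ + 27b² = 4·6³ + 27·0² = 4·216 + 27·0 ≡ 14 (mod 17). Nonzero ⇒ E is nonsingular.
For each x ∈ F_17, compute rhs = x³ + 6·x + 0 mod 17, then count y ∈ F_17 with y² ≡ rhs.
  x = 0: rhs = 0, matching y values: 0 (1 points).
  x = 1: rhs = 7, matching y values: none (0 points).
  x = 2: rhs = 3, matching y values: none (0 points).
  x = 3: rhs = 11, matching y values: none (0 points).
  x = 4: rhs = 3, matching y values: none (0 points).
  x = 5: rhs = 2, matching y values: 6, 11 (2 points).
  x = 6: rhs = 14, matching y values: none (0 points).
  x = 7: rhs = 11, matching y values: none (0 points).
  x = 8: rhs = 16, matching y values: 4, 13 (2 points).
  x = 9: rhs = 1, matching y values: 1, 16 (2 points).
  x = 10: rhs = 6, matching y values: none (0 points).
  x = 11: rhs = 3, matching y values: none (0 points).
  x = 12: rhs = 15, matching y values: 7, 10 (2 points).
  x = 13: rhs = 14, matching y values: none (0 points).
  x = 14: rhs = 6, matching y values: none (0 points).
  x = 15: rhs = 14, matching y values: none (0 points).
  x = 16: rhs = 10, matching y values: none (0 points).
Total affine count: 9.
Full point count |E(F_17)| = 9 + 1 = 10.
Hasse bound: |10 − (17+1)| = |-8| = 8 ≤ 2√17 ≈ 8.2462 ✓.


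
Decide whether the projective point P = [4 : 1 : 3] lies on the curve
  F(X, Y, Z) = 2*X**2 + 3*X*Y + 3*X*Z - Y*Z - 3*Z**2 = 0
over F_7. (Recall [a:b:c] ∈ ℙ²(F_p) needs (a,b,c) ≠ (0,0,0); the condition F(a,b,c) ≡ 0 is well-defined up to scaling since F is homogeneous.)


F(4,1,3) ≡ 1 (mod 7); P is NOT on the curve.

Evaluate F(4, 1, 3) term-by-term (mod 7).
  2*X**2 ↦ 2·16·1·1 = 32
  3*X*Y ↦ 3·4·1·1 = 12
  3*X*Z ↦ 3·4·1·3 = 36
  -Y*Z ↦ -1·1·1·3 = -3
  -3*Z**2 ↦ -3·1·1·9 = -27
Sum: F(4, 1, 3) = (32) + (12) + (36) + (-3) + (-27) = 50.
Reducing mod 7: 50 ≡ 1 (mod 7).
Since F(a, b, c) ≡ 1 ≠ 0 (mod 7), P does NOT lie on the curve.


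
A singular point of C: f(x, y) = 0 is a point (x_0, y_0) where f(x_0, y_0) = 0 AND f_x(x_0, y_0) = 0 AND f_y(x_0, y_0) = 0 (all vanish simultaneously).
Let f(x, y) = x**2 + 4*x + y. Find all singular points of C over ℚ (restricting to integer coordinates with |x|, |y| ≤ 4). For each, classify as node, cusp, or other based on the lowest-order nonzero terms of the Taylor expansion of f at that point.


No singular points in the scanned grid; C is smooth there.

Compute partial derivatives:
  f_x = 2*x + 4.
  f_y = 1.
f_y = 1 is a nonzero constant, so f_y never vanishes: no point (x, y) can satisfy f = f_x = f_y = 0. In particular no (x, y) ∈ {−4, ..., 4}² is singular; the curve is smooth.


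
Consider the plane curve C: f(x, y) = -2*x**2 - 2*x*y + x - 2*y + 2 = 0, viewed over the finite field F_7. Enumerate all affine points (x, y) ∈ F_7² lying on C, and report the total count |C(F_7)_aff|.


Affine F_7-points: {(0, 1), (1, 2), (2, 4), (3, 1), (4, 3), (5, 4)}; count = 6.

For each of the 49 pairs (x, y) ∈ F_7², evaluate f(x, y) mod 7. Record the zeros.
  x = 0: [0↦2, 1↦0, 2↦5, 3↦3, 4↦1, 5↦6, 6↦4]  zeros at y ∈ {1}
  x = 1: [0↦1, 1↦4, 2↦0, 3↦3, 4↦6, 5↦2, 6↦5]  zeros at y ∈ {2}
  x = 2: [0↦3, 1↦4, 2↦5, 3↦6, 4↦0, 5↦1, 6↦2]  zeros at y ∈ {4}
  x = 3: [0↦1, 1↦0, 2↦6, 3↦5, 4↦4, 5↦3, 6↦2]  zeros at y ∈ {1}
  x = 4: [0↦2, 1↦6, 2↦3, 3↦0, 4↦4, 5↦1, 6↦5]  zeros at y ∈ {3}
  x = 5: [0↦6, 1↦1, 2↦3, 3↦5, 4↦0, 5↦2, 6↦4]  zeros at y ∈ {4}
  x = 6: [0↦6, 1↦6, 2↦6, 3↦6, 4↦6, 5↦6, 6↦6]  zeros at y ∈ ∅
Collecting zeros: affine points = {(0, 1), (1, 2), (2, 4), (3, 1), (4, 3), (5, 4)}.
Total count |C(F_7)_aff| = 6.


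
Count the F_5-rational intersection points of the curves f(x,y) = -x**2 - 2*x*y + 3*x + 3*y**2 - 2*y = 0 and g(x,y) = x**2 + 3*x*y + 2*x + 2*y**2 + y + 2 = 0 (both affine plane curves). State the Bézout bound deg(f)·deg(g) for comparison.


Common zeros: ∅; count = 0; Bézout bound = 4.

deg(f) = 2, deg(g) = 2, so Bézout bound = 4.
Scan x ∈ F_5. For each x, list the y ∈ F_5 with f(x, y) ≡ 0 and those with g(x, y) ≡ 0 (mod 5); the common zeros in that column are the intersection.
  x = 0: f ≡ 0 at y ∈ {0, 4}; g ≡ 0 at y ∈ {1}; common: ∅.
  x = 1: f ≡ 0 at y ∈ ∅; g ≡ 0 at y ∈ {0, 3}; common: ∅.
  x = 2: f ≡ 0 at y ∈ ∅; g ≡ 0 at y ∈ {0, 4}; common: ∅.
  x = 3: f ≡ 0 at y ∈ {0, 1}; g ≡ 0 at y ∈ {2, 3}; common: ∅.
  x = 4: f ≡ 0 at y ∈ ∅; g ≡ 0 at y ∈ {2, 4}; common: ∅.
Collecting: common zeros = ∅, so the count is 0.
Comparison with the Bézout bound: 0 ≤ 4 = deg(f)·deg(g), as expected for curves with no common component (the affine F_5-count falls short of the bound because intersections may lie at infinity, over extension fields, or carry multiplicity).


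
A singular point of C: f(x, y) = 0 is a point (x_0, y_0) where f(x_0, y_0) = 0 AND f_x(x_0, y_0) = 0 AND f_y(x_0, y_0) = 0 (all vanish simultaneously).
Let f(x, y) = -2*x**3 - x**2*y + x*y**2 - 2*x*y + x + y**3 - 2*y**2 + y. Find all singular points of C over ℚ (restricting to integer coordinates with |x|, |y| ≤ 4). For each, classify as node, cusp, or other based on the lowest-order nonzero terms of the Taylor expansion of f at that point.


Singular points: {(0, 1)}; classification: node.

Compute partial derivatives:
  f_x = -6*x**2 - 2*x*y + y**2 - 2*y + 1.
  f_y = -x**2 + 2*x*y - 2*x + 3*y**2 - 4*y + 1.
Scan x_0 ∈ {−4, ..., 4}. For each x_0, f_y(x_0, y) is a polynomial in y; find its integer roots y ∈ {−4, ..., 4}, then test f_x and f at those candidates.
  x = -4: f_y(-4, y) = 3*y**2 - 12*y - 7; no integer root y with |y| ≤ 4.
  x = -3: f_y(-3, y) = 3*y**2 - 10*y - 2; no integer root y with |y| ≤ 4.
  x = -2: f_y(-2, y) = 3*y**2 - 8*y + 1; no integer root y with |y| ≤ 4.
  x = -1: f_y(-1, y) = 3*y**2 - 6*y + 2; no integer root y with |y| ≤ 4.
  x = 0: f_y(0, y) = 3*y**2 - 4*y + 1; vanishes at y ∈ {1}. (0, 1): f_x = 0, f = 0 — SINGULAR.
  x = 1: f_y(1, y) = 3*y**2 - 2*y - 2; no integer root y with |y| ≤ 4.
  x = 2: f_y(2, y) = 3*y**2 - 7; no integer root y with |y| ≤ 4.
  x = 3: f_y(3, y) = 3*y**2 + 2*y - 14; no integer root y with |y| ≤ 4.
  x = 4: f_y(4, y) = 3*y**2 + 4*y - 23; no integer root y with |y| ≤ 4.
Only singular point on the grid: (0, 1).
Classify: substitute x = 0 + u, y = 1 + v and expand: f = -2*u**3 - u**2*v - u**2 + u*v**2 + v**3 + v**2.
No constant or linear terms (consistent with a singular point). Quadratic part: -u**2 + v**2. Cubic part: -2*u**3 - u**2*v + u*v**2 + v**3.
The quadratic part v**2 - u**2 = (v − u)(v + u) splits into two distinct linear factors, so there are two distinct tangent lines y − 1 = ±(x − 0) — this is a node (ordinary double point).
Classification: node.


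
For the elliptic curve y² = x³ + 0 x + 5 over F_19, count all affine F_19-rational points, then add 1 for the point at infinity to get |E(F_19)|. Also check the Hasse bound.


Affine points = {(0, 9), (0, 10), (1, 5), (1, 14), (5, 4), (5, 15), (7, 5), (7, 14), (8, 2), (8, 17), (10, 6), (10, 13), (11, 5), (11, 14), (12, 2), (12, 17), (13, 6), (13, 13), (15, 6), (15, 13), (16, 4), (16, 15), (17, 4), (17, 15), (18, 2), (18, 17)}; affine count = 26; |E(F_19)| = 27.

Discriminant check: Δ ∝ 4a³ + 27b² = 4·0³ + 27·5² = 4·0 + 27·25 ≡ 10 (mod 19). Nonzero ⇒ E is nonsingular.
For each x ∈ F_19, compute rhs = x³ + 0·x + 5 mod 19, then count y ∈ F_19 with y² ≡ rhs.
  x = 0: rhs = 5, matching y values: 9, 10 (2 points).
  x = 1: rhs = 6, matching y values: 5, 14 (2 points).
  x = 2: rhs = 13, matching y values: none (0 points).
  x = 3: rhs = 13, matching y values: none (0 points).
  x = 4: rhs = 12, matching y values: none (0 points).
  x = 5: rhs = 16, matching y values: 4, 15 (2 points).
  x = 6: rhs = 12, matching y values: none (0 points).
  x = 7: rhs = 6, matching y values: 5, 14 (2 points).
  x = 8: rhs = 4, matching y values: 2, 17 (2 points).
  x = 9: rhs = 12, matching y values: none (0 points).
  x = 10: rhs = 17, matching y values: 6, 13 (2 points).
  x = 11: rhs = 6, matching y values: 5, 14 (2 points).
  x = 12: rhs = 4, matching y values: 2, 17 (2 points).
  x = 13: rhs = 17, matching y values: 6, 13 (2 points).
  x = 14: rhs = 13, matching y values: none (0 points).
  x = 15: rhs = 17, matching y values: 6, 13 (2 points).
  x = 16: rhs = 16, matching y values: 4, 15 (2 points).
  x = 17: rhs = 16, matching y values: 4, 15 (2 points).
  x = 18: rhs = 4, matching y values: 2, 17 (2 points).
Total affine count: 26.
Full point count |E(F_19)| = 26 + 1 = 27.
Hasse bound: |27 − (19+1)| = |7| = 7 ≤ 2√19 ≈ 8.7178 ✓.


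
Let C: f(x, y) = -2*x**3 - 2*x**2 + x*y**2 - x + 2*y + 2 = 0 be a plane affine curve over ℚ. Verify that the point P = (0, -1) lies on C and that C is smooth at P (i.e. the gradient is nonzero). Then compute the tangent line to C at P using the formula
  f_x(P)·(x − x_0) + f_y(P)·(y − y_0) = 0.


Tangent line at P: 2*y + 2 = 0.

Step 1: f(0, -1) = 0, so P lies on C.
Step 2: partial derivatives
  f_x(x, y) = -6*x**2 - 4*x + y**2 - 1, f_y(x, y) = 2*x*y + 2.
  f_x(P) = 0, f_y(P) = 2 (gradient nonzero, so P is smooth).
Step 3: tangent line at P: 0·(x − 0) + 2·(y − -1) = 0.
Expanding: 2*y + 2 = 0.


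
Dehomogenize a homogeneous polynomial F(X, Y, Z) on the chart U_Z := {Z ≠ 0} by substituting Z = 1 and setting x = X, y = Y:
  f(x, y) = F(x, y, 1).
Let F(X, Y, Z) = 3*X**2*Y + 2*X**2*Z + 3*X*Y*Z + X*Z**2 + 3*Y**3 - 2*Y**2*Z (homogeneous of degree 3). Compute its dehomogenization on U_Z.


f(x, y) = 3*x**2*y + 2*x**2 + 3*x*y + x + 3*y**3 - 2*y**2

On U_Z we set Z = 1. Each monomial c·X^i·Y^j·Z^k in F becomes c·x^i·y^j·1^k = c·x^i·y^j.
Substituting Z = 1: F(X, Y, 1) = 3*x**2*y + 2*x**2 + 3*x*y + x + 3*y**3 - 2*y**2.
Note: deg(f) ≤ deg(F) = 3; strict inequality happens when F is divisible by Z (lost terms).


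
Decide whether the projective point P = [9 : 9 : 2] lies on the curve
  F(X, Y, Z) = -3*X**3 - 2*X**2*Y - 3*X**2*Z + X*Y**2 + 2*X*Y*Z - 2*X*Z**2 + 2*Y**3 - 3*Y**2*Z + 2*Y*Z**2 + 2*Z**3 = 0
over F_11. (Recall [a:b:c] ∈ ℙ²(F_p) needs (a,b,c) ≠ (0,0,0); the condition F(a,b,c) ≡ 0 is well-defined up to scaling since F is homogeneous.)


F(9,9,2) ≡ 0 (mod 11); P is on the curve.

Evaluate F(9, 9, 2) term-by-term (mod 11).
  -3*X**3 ↦ -3·729·1·1 = -2187
  -2*X**2*Y ↦ -2·81·9·1 = -1458
  -3*X**2*Z ↦ -3·81·1·2 = -486
  X*Y**2 ↦ 1·9·81·1 = 729
  2*X*Y*Z ↦ 2·9·9·2 = 324
  -2*X*Z**2 ↦ -2·9·1·4 = -72
  2*Y**3 ↦ 2·1·729·1 = 1458
  -3*Y**2*Z ↦ -3·1·81·2 = -486
  2*Y*Z**2 ↦ 2·1·9·4 = 72
  2*Z**3 ↦ 2·1·1·8 = 16
Sum: F(9, 9, 2) = (-2187) + (-1458) + (-486) + (729) + (324) + (-72) + (1458) + (-486) + (72) + (16) = -2090.
Reducing mod 11: -2090 ≡ 0 (mod 11).
Since F(a, b, c) ≡ 0 (mod 11), P lies on the curve.


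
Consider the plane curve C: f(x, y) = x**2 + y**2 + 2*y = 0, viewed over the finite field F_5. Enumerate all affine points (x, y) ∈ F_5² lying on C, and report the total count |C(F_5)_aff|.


Affine F_5-points: {(0, 0), (0, 3), (1, 4), (4, 4)}; count = 4.

For each of the 25 pairs (x, y) ∈ F_5², evaluate f(x, y) mod 5. Record the zeros.
  x = 0: [0↦0, 1↦3, 2↦3, 3↦0, 4↦4]  zeros at y ∈ {0, 3}
  x = 1: [0↦1, 1↦4, 2↦4, 3↦1, 4↦0]  zeros at y ∈ {4}
  x = 2: [0↦4, 1↦2, 2↦2, 3↦4, 4↦3]  zeros at y ∈ ∅
  x = 3: [0↦4, 1↦2, 2↦2, 3↦4, 4↦3]  zeros at y ∈ ∅
  x = 4: [0↦1, 1↦4, 2↦4, 3↦1, 4↦0]  zeros at y ∈ {4}
Collecting zeros: affine points = {(0, 0), (0, 3), (1, 4), (4, 4)}.
Total count |C(F_5)_aff| = 4.


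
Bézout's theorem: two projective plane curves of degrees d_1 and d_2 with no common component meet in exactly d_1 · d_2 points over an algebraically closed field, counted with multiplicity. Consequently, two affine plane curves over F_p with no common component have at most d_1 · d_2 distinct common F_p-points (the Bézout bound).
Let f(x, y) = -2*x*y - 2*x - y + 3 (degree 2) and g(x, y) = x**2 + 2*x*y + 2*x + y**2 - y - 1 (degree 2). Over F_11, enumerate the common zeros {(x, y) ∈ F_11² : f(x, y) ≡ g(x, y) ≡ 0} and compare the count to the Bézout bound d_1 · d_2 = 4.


Common zeros: {(1, 4), (4, 8)}; count = 2; Bézout bound = 4.

deg(f) = 2, deg(g) = 2, so Bézout bound = 4.
Scan x ∈ F_11. For each x, list the y ∈ F_11 with f(x, y) ≡ 0 and those with g(x, y) ≡ 0 (mod 11); the common zeros in that column are the intersection.
  x = 0: f ≡ 0 at y ∈ {3}; g ≡ 0 at y ∈ {4, 8}; common: ∅.
  x = 1: f ≡ 0 at y ∈ {4}; g ≡ 0 at y ∈ {4, 6}; common: {4}.
  x = 2: f ≡ 0 at y ∈ {2}; g ≡ 0 at y ∈ {1, 7}; common: ∅.
  x = 3: f ≡ 0 at y ∈ {9}; g ≡ 0 at y ∈ ∅; common: ∅.
  x = 4: f ≡ 0 at y ∈ {8}; g ≡ 0 at y ∈ {7, 8}; common: {8}.
  x = 5: f ≡ 0 at y ∈ ∅; g ≡ 0 at y ∈ {1}; common: ∅.
  x = 6: f ≡ 0 at y ∈ {1}; g ≡ 0 at y ∈ ∅; common: ∅.
  x = 7: f ≡ 0 at y ∈ {0}; g ≡ 0 at y ∈ {3, 6}; common: ∅.
  x = 8: f ≡ 0 at y ∈ {7}; g ≡ 0 at y ∈ ∅; common: ∅.
  x = 9: f ≡ 0 at y ∈ {5}; g ≡ 0 at y ∈ ∅; common: ∅.
  x = 10: f ≡ 0 at y ∈ {6}; g ≡ 0 at y ∈ ∅; common: ∅.
Collecting: common zeros = {(1, 4), (4, 8)}, so the count is 2.
Comparison with the Bézout bound: 2 ≤ 4 = deg(f)·deg(g), as expected for curves with no common component (the affine F_11-count falls short of the bound because intersections may lie at infinity, over extension fields, or carry multiplicity).


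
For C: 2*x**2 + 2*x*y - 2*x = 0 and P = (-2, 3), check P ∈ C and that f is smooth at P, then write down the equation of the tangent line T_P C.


Tangent line at P: -4*x - 4*y + 4 = 0.

Step 1: f(-2, 3) = 0, so P lies on C.
Step 2: partial derivatives
  f_x(x, y) = 4*x + 2*y - 2, f_y(x, y) = 2*x.
  f_x(P) = -4, f_y(P) = -4 (gradient nonzero, so P is smooth).
Step 3: tangent line at P: -4·(x − -2) + -4·(y − 3) = 0.
Expanding: -4*x - 4*y + 4 = 0.
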